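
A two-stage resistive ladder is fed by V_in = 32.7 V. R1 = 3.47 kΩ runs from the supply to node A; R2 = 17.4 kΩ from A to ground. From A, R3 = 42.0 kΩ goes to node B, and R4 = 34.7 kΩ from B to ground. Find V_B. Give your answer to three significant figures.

The second stage (R3 + R4 = 76.70 kΩ) loads node A in parallel with R2.
Effective lower resistance at A: R2 ‖ 76.70 = 14.18 kΩ.
First divider: V_A = V_in · 14.18/(3.47 + 14.18) = 26.27 V.
V_B = V_A × 0.4524 = 11.89 V.

V_B ≈ 11.9 V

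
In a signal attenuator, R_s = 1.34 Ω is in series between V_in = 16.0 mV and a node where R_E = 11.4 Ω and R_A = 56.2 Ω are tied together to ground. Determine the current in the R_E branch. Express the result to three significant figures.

I ≈ 1.23 mA

Parallel bank: R_p = 1/(1/11.4 + 1/56.2) = 9.478 Ω.
V_A = 16.0 × 9.478/10.82 = 14.02 mV.
I(R_E) = V_A / R_E = 14.02/11.4 = 1.230 mA.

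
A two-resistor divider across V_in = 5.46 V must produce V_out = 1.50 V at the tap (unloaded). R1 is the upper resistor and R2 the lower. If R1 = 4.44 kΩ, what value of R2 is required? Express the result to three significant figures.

R2 ≈ 1.68 kΩ

Required fraction k = V_out/V_in = 0.2747.
Rearranging, R2 = R1·k/(1−k) = 4.44 × 0.3788 = 1.682 kΩ.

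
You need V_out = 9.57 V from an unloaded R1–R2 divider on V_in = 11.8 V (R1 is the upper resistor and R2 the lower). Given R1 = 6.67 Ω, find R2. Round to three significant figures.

R2 ≈ 28.6 Ω

V_out/V_in = R2/(R1+R2) = 0.8110.
R2 = R1 · 0.8110/(1 − 0.8110) = 28.62 Ω.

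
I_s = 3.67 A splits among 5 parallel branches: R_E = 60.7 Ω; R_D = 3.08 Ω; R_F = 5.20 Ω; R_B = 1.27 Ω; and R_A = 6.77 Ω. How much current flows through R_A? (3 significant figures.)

I ≈ 0.369 A

Total conductance ΣG = 1/60.7 + 1/3.08 + 1/5.20 + 1/1.27 + 1/6.77 = 1.469 (units of 1/Ω).
R_A takes the fraction G_k/ΣG = 0.1477/1.469 = 0.1006, so I = 3.67 × 0.1006 = 0.3691 A.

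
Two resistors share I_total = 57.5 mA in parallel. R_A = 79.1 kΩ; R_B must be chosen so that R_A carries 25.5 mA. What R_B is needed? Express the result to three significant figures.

R_B ≈ 63.0 kΩ

Two-branch current divider: I_A = I_total · R_B/(R_A + R_B).
25.5/57.5 = R_B/(R_A + R_B) → R_B = R_A · (0.4435)/(1 − 0.4435) = 79.1 × 0.7969 = 63.03 kΩ.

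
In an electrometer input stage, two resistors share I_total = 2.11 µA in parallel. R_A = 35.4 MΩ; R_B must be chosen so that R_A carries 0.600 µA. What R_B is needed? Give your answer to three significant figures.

In a two-way split, I_A/I_total = R_B/(R_A + R_B).
0.600/2.11 = R_B/(R_A + R_B) → R_B = R_A · (0.2844)/(1 − 0.2844) = 35.4 × 0.3974 = 14.07 MΩ.

R_B ≈ 14.1 MΩ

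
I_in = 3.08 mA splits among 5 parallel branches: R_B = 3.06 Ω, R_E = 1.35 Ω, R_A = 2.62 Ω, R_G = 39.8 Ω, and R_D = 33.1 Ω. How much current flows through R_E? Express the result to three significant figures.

Conductances: ΣG = 1/3.06 + 1/1.35 + 1/2.62 + 1/39.8 + 1/33.1 = 1.505 (1/Ω).
R_E takes the fraction G_k/ΣG = 0.7407/1.505 = 0.4923, so I = 3.08 × 0.4923 = 1.516 mA.

I ≈ 1.52 mA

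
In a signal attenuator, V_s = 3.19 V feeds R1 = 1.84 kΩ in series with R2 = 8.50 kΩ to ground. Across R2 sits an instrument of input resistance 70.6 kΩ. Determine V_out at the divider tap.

V_out ≈ 2.57 V

R2 ‖ R_L = (8.50 × 70.6)/(8.50 + 70.6) = 7.587 kΩ.
Then V_out = V_s · R2'/(R1 + R2') = 3.19 × 7.587/9.427 = 2.567 V.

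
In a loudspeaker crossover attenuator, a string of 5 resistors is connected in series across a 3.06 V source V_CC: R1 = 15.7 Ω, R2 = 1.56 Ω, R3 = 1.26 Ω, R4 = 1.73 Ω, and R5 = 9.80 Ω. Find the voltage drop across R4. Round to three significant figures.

V ≈ 0.176 V

ΣR = 15.7 + 1.56 + 1.26 + 1.73 + 9.80 = 30.05 Ω.
By the voltage-divider rule, V = 3.06 × 1.730/30.05 = 0.1762 V.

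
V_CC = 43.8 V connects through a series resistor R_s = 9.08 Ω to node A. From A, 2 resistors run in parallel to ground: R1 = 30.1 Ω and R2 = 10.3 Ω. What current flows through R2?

I ≈ 1.95 A

Parallel bank: R_p = 1/(1/30.1 + 1/10.3) = 7.674 Ω.
Node voltage V_A = V_CC · R_p/(R_s + R_p) = 43.8 × 0.4580 = 20.06 V.
I(R2) = V_A / R2 = 20.06/10.3 = 1.948 A.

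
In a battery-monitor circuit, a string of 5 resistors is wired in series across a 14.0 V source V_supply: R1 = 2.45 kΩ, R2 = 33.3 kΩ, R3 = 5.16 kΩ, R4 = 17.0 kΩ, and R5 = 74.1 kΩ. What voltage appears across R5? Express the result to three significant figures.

V ≈ 7.86 V

ΣR = 2.45 + 33.3 + 5.16 + 17.0 + 74.1 = 132.0 kΩ.
V = V_supply · R/ΣR = 14.0 × 0.5613 = 7.858 V.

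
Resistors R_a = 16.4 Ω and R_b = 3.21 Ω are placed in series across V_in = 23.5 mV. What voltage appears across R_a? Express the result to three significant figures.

V ≈ 19.7 mV

ΣR = 16.4 + 3.21 = 19.61 Ω.
Voltage divider: V = V_in · (16.40 / 19.61) = 23.5 × 0.8363 = 19.65 mV.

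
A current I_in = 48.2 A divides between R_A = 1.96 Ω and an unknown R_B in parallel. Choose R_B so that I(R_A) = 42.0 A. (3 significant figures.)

Two-branch current divider: I_A = I_in · R_B/(R_A + R_B).
42.0/48.2 = R_B/(R_A + R_B) → R_B = R_A · (0.8714)/(1 − 0.8714) = 1.96 × 6.774 = 13.28 Ω.

R_B ≈ 13.3 Ω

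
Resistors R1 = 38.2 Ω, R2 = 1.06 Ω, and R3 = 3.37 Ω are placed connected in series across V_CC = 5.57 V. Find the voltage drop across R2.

V ≈ 0.138 V

Series total: ΣR = 38.2 + 1.06 + 3.37 = 42.63 Ω.
By the voltage-divider rule, V = 5.57 × 1.060/42.63 = 0.1385 V.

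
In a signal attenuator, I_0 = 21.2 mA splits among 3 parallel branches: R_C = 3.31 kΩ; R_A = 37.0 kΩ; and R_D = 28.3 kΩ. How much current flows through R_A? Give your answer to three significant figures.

ΣG = 1/3.31 + 1/37.0 + 1/28.3 = 0.3645.
By the current-divider rule, I = I_0 · G_k/ΣG = 21.2 × 0.07415 = 1.572 mA.

I ≈ 1.57 mA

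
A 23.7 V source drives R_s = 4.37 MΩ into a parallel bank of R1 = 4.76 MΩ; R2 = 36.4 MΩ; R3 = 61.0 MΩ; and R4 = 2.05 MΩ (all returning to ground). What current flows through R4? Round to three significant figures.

I ≈ 2.73 µA

Combine the parallel branches: R_p = (1/4.76 + 1/36.4 + 1/61.0 + 1/2.05)⁻¹ = 1.348 MΩ.
V_A by voltage divider: V_A = 23.7 × 1.348/(4.37 + 1.348) = 5.588 V.
I(R4) = V_A / R4 = 5.588/2.05 = 2.726 µA.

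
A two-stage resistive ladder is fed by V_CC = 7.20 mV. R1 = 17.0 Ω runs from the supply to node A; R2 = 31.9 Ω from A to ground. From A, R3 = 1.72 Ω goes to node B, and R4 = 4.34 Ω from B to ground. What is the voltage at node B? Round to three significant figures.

V_B ≈ 1.19 mV

Looking into the second stage from A: R3 + R4 = 6.060 Ω appears in parallel with R2.
Effective lower resistance at A: R2 ‖ 6.060 = 5.093 Ω.
So V_A = 7.20 × 0.2305 = 1.660 mV.
Stage 2 is unloaded, so V_B = V_A · R4/(R3+R4) = 1.660 × 4.34/6.060 = 1.189 mV.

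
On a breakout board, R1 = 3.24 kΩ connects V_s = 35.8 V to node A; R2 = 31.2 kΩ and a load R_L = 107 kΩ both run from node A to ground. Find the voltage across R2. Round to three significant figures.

First combine the lower leg with the load: R2 ‖ R_L = 24.16 kΩ.
Then V_out = V_s · R2'/(R1 + R2') = 35.8 × 24.16/27.40 = 31.57 V.

V_out ≈ 31.6 V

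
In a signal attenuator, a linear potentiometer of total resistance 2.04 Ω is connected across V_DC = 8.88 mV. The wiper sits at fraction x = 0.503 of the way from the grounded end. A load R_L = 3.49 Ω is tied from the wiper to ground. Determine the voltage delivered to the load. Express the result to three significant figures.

Split the track: R_lower = x·R_p = 1.026 Ω, R_upper = (1−x)·R_p = 1.014 Ω.
Lower segment in parallel with the load: 1.026 ‖ 3.49 = 0.7930 Ω.
Loaded-divider output: V_out = 8.88 × 0.4389 = 3.897 mV.

V_out ≈ 3.90 mV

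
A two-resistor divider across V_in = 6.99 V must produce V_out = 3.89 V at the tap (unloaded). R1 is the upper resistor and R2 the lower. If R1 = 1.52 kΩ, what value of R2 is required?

R2 ≈ 1.91 kΩ

V_out/V_in = R2/(R1+R2) = 0.5565.
Rearranging, R2 = R1·k/(1−k) = 1.52 × 1.255 = 1.907 kΩ.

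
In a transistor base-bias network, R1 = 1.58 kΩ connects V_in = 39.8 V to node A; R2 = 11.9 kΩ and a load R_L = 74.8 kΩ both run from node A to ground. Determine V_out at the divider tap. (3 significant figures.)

V_out ≈ 34.5 V

The load sits in parallel with R2, giving an effective lower resistance R2' = R2·R_L/(R2+R_L) = 10.27 kΩ.
Then V_out = V_in · R2'/(R1 + R2') = 39.8 × 10.27/11.85 = 34.49 V.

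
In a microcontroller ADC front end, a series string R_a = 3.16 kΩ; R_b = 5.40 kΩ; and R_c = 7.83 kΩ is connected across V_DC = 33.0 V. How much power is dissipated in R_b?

Series current I = V_DC/ΣR = 33.0/16.39 = 2.013 mA.
P(R_b) = I²·R_b = (2.013)² × 5.40 = 21.89 mW.

P ≈ 21.9 mW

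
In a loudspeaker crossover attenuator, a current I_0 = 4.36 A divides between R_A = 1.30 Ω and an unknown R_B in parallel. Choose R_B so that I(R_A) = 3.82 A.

R_B ≈ 9.20 Ω

Two-branch current divider: I_A = I_0 · R_B/(R_A + R_B).
With f = 0.8761, R_B = R_A · f/(1−f) = 1.30 × 7.074 = 9.196 Ω.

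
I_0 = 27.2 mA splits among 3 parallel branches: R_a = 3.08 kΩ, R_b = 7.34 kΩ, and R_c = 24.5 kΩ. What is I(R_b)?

I ≈ 7.39 mA

ΣG = 1/3.08 + 1/7.34 + 1/24.5 = 0.5017.
R_b takes the fraction G_k/ΣG = 0.1362/0.5017 = 0.2715, so I = 27.2 × 0.2715 = 7.386 mA.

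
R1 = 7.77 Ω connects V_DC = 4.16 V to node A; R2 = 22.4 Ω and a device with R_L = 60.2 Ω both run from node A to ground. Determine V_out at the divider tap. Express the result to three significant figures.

V_out ≈ 2.82 V

R2 ‖ R_L = (22.4 × 60.2)/(22.4 + 60.2) = 16.33 Ω.
Then V_out = V_DC · R2'/(R1 + R2') = 4.16 × 16.33/24.10 = 2.819 V.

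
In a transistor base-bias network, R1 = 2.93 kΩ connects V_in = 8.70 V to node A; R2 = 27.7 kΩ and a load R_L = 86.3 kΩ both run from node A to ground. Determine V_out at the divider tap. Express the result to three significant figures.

The load sits in parallel with R2, giving an effective lower resistance R2' = R2·R_L/(R2+R_L) = 20.97 kΩ.
Now apply the divider: V_out = 8.70 × 0.8774 = 7.633 V.

V_out ≈ 7.63 V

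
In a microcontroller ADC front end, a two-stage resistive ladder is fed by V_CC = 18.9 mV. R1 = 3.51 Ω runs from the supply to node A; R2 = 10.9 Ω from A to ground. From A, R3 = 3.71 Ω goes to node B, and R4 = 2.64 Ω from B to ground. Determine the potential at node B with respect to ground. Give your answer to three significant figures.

V_B ≈ 4.19 mV

Looking into the second stage from A: R3 + R4 = 6.350 Ω appears in parallel with R2.
Effective lower resistance at A: R2 ‖ 6.350 = 4.012 Ω.
First divider: V_A = V_CC · 4.012/(3.51 + 4.012) = 10.08 mV.
Then the unloaded second divider: V_B = V_A × R4/(R3+R4) = 10.08 × 0.4157 = 4.191 mV.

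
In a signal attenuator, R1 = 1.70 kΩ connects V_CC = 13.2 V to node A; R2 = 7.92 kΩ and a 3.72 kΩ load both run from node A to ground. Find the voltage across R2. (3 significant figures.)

First combine the lower leg with the load: R2 ‖ R_L = 2.531 kΩ.
Voltage divider with the loaded lower leg: V_out = 13.2 × 2.531/(1.70 + 2.531) = 13.2 × 0.5982 = 7.896 V.

V_out ≈ 7.90 V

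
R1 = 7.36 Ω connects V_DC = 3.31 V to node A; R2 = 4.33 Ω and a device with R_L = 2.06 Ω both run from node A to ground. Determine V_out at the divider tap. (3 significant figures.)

V_out ≈ 0.528 V

R2 ‖ R_L = (4.33 × 2.06)/(4.33 + 2.06) = 1.396 Ω.
Then V_out = V_DC · R2'/(R1 + R2') = 3.31 × 1.396/8.756 = 0.5277 V.
(Unloaded it would be 1.23 V; the load pulls it down.)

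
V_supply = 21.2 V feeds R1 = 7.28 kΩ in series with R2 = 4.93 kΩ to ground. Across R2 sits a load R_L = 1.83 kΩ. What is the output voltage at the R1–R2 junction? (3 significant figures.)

V_out ≈ 3.28 V

R2 ‖ R_L = (4.93 × 1.83)/(4.93 + 1.83) = 1.335 kΩ.
Now apply the divider: V_out = 21.2 × 0.1549 = 3.284 V.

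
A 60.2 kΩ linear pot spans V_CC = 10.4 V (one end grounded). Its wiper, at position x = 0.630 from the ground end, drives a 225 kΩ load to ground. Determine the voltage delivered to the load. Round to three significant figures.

V_out ≈ 6.17 V

Split the track: R_lower = x·R_p = 37.93 kΩ, R_upper = (1−x)·R_p = 22.27 kΩ.
R_L loads the lower segment: effective lower R = 32.46 kΩ.
Loaded-divider output: V_out = 10.4 × 0.5930 = 6.167 V.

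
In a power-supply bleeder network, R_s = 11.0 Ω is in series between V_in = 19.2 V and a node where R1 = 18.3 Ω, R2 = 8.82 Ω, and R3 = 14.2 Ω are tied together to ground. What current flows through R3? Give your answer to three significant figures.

Combine the parallel branches: R_p = (1/18.3 + 1/8.82 + 1/14.2)⁻¹ = 4.194 Ω.
V_A = 19.2 × 4.194/15.19 = 5.300 V.
Branch current I = V_A/R3 = 5.300/14.2 = 0.3732 A.

I ≈ 0.373 A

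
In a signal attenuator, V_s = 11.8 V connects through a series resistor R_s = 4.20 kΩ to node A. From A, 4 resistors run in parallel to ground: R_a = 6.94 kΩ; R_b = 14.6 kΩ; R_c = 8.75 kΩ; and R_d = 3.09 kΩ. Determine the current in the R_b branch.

Parallel bank: R_p = 1/(1/6.94 + 1/14.6 + 1/8.75 + 1/3.09) = 1.537 kΩ.
V_A = 11.8 × 1.537/5.737 = 3.162 V.
Branch current I = V_A/R_b = 3.162/14.6 = 0.2166 mA.
(Equivalently: I_total = 2.057 mA, then current-divider fraction G_k/ΣG = 0.1053.)

I ≈ 0.217 mA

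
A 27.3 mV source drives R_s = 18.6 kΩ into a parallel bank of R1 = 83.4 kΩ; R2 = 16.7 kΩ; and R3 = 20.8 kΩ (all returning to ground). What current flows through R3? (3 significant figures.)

I ≈ 0.406 µA

Combine the parallel branches: R_p = (1/83.4 + 1/16.7 + 1/20.8)⁻¹ = 8.337 kΩ.
Node voltage V_A = V_CC · R_p/(R_s + R_p) = 27.3 × 0.3095 = 8.449 mV.
I(R3) = V_A / R3 = 8.449/20.8 = 0.4062 µA.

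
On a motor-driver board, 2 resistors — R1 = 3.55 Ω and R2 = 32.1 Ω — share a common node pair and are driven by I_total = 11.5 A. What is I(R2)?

I ≈ 1.15 A

For two parallel branches, I_k = I_total · (other R)/(sum of R).
I(R2) = 11.5 × 3.55/(3.55 + 32.1) = 11.5 × 0.09958 = 1.145 A.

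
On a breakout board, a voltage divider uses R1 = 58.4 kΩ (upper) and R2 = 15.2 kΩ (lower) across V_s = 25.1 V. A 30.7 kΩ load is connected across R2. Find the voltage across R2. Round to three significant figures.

First combine the lower leg with the load: R2 ‖ R_L = 10.17 kΩ.
Voltage divider with the loaded lower leg: V_out = 25.1 × 10.17/(58.4 + 10.17) = 25.1 × 0.1483 = 3.722 V.

V_out ≈ 3.72 V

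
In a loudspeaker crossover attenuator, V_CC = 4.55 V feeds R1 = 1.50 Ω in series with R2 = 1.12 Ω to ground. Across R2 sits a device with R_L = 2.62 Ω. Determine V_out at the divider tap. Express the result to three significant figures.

V_out ≈ 1.56 V

R2 ‖ R_L = (1.12 × 2.62)/(1.12 + 2.62) = 0.7846 Ω.
Now apply the divider: V_out = 4.55 × 0.3434 = 1.563 V.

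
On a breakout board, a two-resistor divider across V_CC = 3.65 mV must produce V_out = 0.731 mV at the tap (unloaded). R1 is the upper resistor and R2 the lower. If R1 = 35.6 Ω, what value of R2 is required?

R2 ≈ 8.92 Ω

The divider ratio is R2/(R1+R2) = 0.731/3.65 = 0.2003.
So R2 = R1 · V_out/(V_CC − V_out) = 35.6 × 0.731/(3.65 − 0.731) = 35.6 × 0.2504 = 8.915 Ω.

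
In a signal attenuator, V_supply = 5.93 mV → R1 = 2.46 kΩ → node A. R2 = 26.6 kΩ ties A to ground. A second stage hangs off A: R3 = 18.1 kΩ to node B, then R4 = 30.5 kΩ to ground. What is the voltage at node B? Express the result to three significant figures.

V_B ≈ 3.26 mV

Looking into the second stage from A: R3 + R4 = 48.60 kΩ appears in parallel with R2.
R2 ‖ (R3+R4) = 17.19 kΩ.
First divider: V_A = V_supply · 17.19/(2.46 + 17.19) = 5.188 mV.
Then the unloaded second divider: V_B = V_A × R4/(R3+R4) = 5.188 × 0.6276 = 3.256 mV.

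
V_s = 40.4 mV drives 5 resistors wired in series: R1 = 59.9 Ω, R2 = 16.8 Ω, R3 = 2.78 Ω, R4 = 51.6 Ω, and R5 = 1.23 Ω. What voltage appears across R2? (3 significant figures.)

Total series resistance ΣR = 59.9 + 16.8 + 2.78 + 51.6 + 1.23 = 132.3 Ω.
By the voltage-divider rule, V = 40.4 × 16.80/132.3 = 5.130 mV.

V ≈ 5.13 mV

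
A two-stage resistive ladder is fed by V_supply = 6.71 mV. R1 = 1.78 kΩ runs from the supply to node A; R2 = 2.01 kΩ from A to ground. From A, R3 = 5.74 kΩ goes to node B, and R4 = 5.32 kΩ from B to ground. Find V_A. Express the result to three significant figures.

V_A ≈ 3.28 mV

The second stage (R3 + R4 = 11.06 kΩ) loads node A in parallel with R2.
R2 ‖ (R3+R4) = 1.701 kΩ.
First divider: V_A = V_supply · 1.701/(1.78 + 1.701) = 3.279 mV.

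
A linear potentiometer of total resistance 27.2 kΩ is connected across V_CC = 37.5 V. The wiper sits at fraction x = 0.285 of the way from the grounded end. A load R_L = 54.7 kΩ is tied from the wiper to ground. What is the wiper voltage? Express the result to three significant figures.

V_out ≈ 9.70 V

The pot divides into 19.45 kΩ above the wiper and 7.752 kΩ below.
(x·R_p) ‖ R_L = 6.790 kΩ.
Then V_out = V_CC · 6.790/(19.45 + 6.790) = 9.704 V.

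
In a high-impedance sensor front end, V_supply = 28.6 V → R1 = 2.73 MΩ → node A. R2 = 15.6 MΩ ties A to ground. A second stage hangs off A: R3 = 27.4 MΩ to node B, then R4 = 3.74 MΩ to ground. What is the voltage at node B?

V_B ≈ 2.72 V

Looking into the second stage from A: R3 + R4 = 31.14 MΩ appears in parallel with R2.
Effective lower resistance at A: R2 ‖ 31.14 = 10.39 MΩ.
V_A = 28.6 × 10.39/(2.73 + 10.39) = 22.65 V.
Then the unloaded second divider: V_B = V_A × R4/(R3+R4) = 22.65 × 0.1201 = 2.720 V.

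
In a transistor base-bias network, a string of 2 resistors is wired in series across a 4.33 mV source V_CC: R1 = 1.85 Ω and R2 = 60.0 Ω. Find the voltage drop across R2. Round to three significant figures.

Series total: ΣR = 1.85 + 60.0 = 61.85 Ω.
Voltage divider: V = V_CC · (60.00 / 61.85) = 4.33 × 0.9701 = 4.200 mV.

V ≈ 4.20 mV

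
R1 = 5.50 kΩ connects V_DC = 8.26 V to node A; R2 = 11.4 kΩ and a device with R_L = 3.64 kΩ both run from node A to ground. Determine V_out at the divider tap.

The load sits in parallel with R2, giving an effective lower resistance R2' = R2·R_L/(R2+R_L) = 2.759 kΩ.
Then V_out = V_DC · R2'/(R1 + R2') = 8.26 × 2.759/8.259 = 2.759 V.

V_out ≈ 2.76 V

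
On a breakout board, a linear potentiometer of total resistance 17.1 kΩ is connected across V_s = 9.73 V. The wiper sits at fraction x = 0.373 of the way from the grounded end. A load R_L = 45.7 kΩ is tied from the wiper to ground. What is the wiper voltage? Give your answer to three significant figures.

Split the track: R_lower = x·R_p = 6.378 kΩ, R_upper = (1−x)·R_p = 10.72 kΩ.
R_L loads the lower segment: effective lower R = 5.597 kΩ.
Loaded-divider output: V_out = 9.73 × 0.3430 = 3.337 V.

V_out ≈ 3.34 V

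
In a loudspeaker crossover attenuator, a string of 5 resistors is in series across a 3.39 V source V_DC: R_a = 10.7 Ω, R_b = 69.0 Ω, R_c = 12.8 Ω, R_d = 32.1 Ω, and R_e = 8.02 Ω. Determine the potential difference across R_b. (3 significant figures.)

Series total: ΣR = 10.7 + 69.0 + 12.8 + 32.1 + 8.02 = 132.6 Ω.
V = V_DC · R/ΣR = 3.39 × 0.5203 = 1.764 V.

V ≈ 1.76 V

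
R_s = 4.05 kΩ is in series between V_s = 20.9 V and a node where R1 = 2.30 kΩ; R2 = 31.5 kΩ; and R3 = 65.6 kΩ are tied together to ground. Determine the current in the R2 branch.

Parallel bank: R_p = 1/(1/2.30 + 1/31.5 + 1/65.6) = 2.076 kΩ.
V_A by voltage divider: V_A = 20.9 × 2.076/(4.05 + 2.076) = 7.082 V.
Branch current I = V_A/R2 = 7.082/31.5 = 0.2248 mA.
(Check via current divider: I_total = 3.412 mA; share G_k/ΣG = 0.06589 → same result.)

I ≈ 0.225 mA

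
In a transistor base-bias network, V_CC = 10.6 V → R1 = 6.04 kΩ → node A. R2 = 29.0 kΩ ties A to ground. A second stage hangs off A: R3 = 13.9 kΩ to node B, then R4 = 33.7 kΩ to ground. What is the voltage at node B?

V_B ≈ 5.62 V

Looking into the second stage from A: R3 + R4 = 47.60 kΩ appears in parallel with R2.
R2 ‖ (R3+R4) = 18.02 kΩ.
First divider: V_A = V_CC · 18.02/(6.04 + 18.02) = 7.939 V.
Then the unloaded second divider: V_B = V_A × R4/(R3+R4) = 7.939 × 0.7080 = 5.621 V.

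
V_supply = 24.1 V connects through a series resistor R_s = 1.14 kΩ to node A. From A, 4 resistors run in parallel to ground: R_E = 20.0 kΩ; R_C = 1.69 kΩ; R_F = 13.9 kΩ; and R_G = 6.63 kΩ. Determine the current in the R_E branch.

Equivalent of the parallel group: R_p = 1.157 kΩ.
V_A by voltage divider: V_A = 24.1 × 1.157/(1.14 + 1.157) = 12.14 V.
Branch current I = V_A/R_E = 12.14/20.0 = 0.6069 mA.

I ≈ 0.607 mA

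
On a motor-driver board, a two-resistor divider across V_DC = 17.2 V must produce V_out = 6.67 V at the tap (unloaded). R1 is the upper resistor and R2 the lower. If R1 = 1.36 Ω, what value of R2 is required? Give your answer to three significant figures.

The divider ratio is R2/(R1+R2) = 6.67/17.2 = 0.3878.
R2 = R1 · 0.3878/(1 − 0.3878) = 0.8615 Ω.

R2 ≈ 0.861 Ω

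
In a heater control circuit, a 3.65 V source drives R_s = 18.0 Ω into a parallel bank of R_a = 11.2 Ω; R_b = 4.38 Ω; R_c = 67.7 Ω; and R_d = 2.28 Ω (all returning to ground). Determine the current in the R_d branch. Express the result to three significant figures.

I ≈ 0.108 A

Combine the parallel branches: R_p = (1/11.2 + 1/4.38 + 1/67.7 + 1/2.28)⁻¹ = 1.297 Ω.
V_A = 3.65 × 1.297/19.30 = 0.2453 V.
Branch current I = V_A/R_d = 0.2453/2.28 = 0.1076 A.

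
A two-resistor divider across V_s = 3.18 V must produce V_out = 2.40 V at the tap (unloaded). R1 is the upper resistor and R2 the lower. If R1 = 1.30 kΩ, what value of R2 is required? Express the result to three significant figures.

R2 ≈ 4.00 kΩ

The divider ratio is R2/(R1+R2) = 2.40/3.18 = 0.7547.
Rearranging, R2 = R1·k/(1−k) = 1.30 × 3.077 = 4.000 kΩ.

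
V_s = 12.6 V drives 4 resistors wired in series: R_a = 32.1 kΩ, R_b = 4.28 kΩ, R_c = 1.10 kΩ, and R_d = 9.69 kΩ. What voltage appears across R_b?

V ≈ 1.14 V

ΣR = 32.1 + 4.28 + 1.10 + 9.69 = 47.17 kΩ.
V = V_s · R/ΣR = 12.6 × 0.09074 = 1.143 V.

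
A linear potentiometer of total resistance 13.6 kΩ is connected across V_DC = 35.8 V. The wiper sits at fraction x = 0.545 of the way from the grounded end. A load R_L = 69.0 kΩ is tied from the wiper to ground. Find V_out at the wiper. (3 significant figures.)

The pot divides into 6.188 kΩ above the wiper and 7.412 kΩ below.
(x·R_p) ‖ R_L = 6.693 kΩ.
Loaded-divider output: V_out = 35.8 × 0.5196 = 18.60 V.
(Unloaded: V_out = x·V_DC = 19.5 V.)

V_out ≈ 18.6 V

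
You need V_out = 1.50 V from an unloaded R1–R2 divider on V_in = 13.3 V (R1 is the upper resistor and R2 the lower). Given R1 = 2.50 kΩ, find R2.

The divider ratio is R2/(R1+R2) = 1.50/13.3 = 0.1128.
R2 = R1 · 0.1128/(1 − 0.1128) = 0.3178 kΩ.

R2 ≈ 0.318 kΩ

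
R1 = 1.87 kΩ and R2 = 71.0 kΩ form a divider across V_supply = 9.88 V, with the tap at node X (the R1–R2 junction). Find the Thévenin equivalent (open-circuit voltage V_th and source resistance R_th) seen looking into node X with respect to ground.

Open-circuit (no load on X): V_th = V_supply · R2/(R1 + R2) = 9.88 × 71.0/(1.870 + 71.0) = 9.626 V.
With V_supply suppressed (replaced by a short), R_th = R1 ‖ R2 = (1.870 × 71.0)/(1.870 + 71.0) = 1.822 kΩ.

V_th ≈ 9.63 V, R_th ≈ 1.82 kΩ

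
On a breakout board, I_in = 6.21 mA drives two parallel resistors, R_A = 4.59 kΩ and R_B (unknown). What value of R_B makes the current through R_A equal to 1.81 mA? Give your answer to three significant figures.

R_B ≈ 1.89 kΩ

The fraction through R_A equals R_B/(R_A+R_B).
With f = 0.2915, R_B = R_A · f/(1−f) = 4.59 × 0.4114 = 1.888 kΩ.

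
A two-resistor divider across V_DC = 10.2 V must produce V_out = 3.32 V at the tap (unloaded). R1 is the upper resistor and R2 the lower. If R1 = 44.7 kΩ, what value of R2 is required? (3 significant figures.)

Required fraction k = V_out/V_DC = 0.3255.
R2 = R1 · 0.3255/(1 − 0.3255) = 21.57 kΩ.

R2 ≈ 21.6 kΩ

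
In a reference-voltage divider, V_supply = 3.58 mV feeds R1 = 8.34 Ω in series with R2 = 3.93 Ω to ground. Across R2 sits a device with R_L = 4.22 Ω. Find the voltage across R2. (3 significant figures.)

V_out ≈ 0.702 mV

R2 ‖ R_L = (3.93 × 4.22)/(3.93 + 4.22) = 2.035 Ω.
Then V_out = V_supply · R2'/(R1 + R2') = 3.58 × 2.035/10.37 = 0.7022 mV.
(Unloaded it would be 1.15 mV; the load pulls it down.)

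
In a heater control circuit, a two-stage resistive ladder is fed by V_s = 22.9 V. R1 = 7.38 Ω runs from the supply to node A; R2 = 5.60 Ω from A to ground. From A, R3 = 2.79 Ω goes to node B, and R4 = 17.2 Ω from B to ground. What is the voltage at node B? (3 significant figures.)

V_B ≈ 7.33 V

Node A sees R2 in parallel with the series input of stage 2, R3 + R4 = 19.99 Ω.
Effective lower resistance at A: R2 ‖ 19.99 = 4.375 Ω.
So V_A = 22.9 × 0.3722 = 8.522 V.
Stage 2 is unloaded, so V_B = V_A · R4/(R3+R4) = 8.522 × 17.2/19.99 = 7.333 V.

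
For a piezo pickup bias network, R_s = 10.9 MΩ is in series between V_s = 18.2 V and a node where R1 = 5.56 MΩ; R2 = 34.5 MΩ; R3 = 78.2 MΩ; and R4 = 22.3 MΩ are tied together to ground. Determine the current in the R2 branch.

Parallel bank: R_p = 1/(1/5.56 + 1/34.5 + 1/78.2 + 1/22.3) = 3.753 MΩ.
V_A = 18.2 × 3.753/14.65 = 4.661 V.
I(R2) = V_A / R2 = 4.661/34.5 = 0.1351 µA.
(Check via current divider: I_total = 1.242 µA; share G_k/ΣG = 0.1088 → same result.)

I ≈ 0.135 µA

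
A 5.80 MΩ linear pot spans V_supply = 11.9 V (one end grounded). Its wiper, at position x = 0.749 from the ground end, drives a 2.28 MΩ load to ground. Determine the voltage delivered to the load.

V_out ≈ 6.03 V

Lower segment x·R_p = 4.344 MΩ; upper segment (1−x)·R_p = 1.456 MΩ.
R_L loads the lower segment: effective lower R = 1.495 MΩ.
V_out = 11.9 × 1.495/(1.456 + 1.495) = 6.030 V.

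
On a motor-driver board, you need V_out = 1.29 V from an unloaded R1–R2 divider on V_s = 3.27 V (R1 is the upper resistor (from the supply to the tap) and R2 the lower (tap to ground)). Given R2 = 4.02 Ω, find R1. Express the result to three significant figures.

The divider ratio is R2/(R1+R2) = 1.29/3.27 = 0.3945.
Rearranging, R1 = R2·(1−k)/k = 4.02 × 1.535 = 6.170 Ω.

R1 ≈ 6.17 Ω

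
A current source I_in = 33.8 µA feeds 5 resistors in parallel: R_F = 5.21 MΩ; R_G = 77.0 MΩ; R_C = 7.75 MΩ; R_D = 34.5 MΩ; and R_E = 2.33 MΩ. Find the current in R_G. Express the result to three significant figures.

I ≈ 0.554 µA

Conductances: ΣG = 1/5.21 + 1/77.0 + 1/7.75 + 1/34.5 + 1/2.33 = 0.7921 (1/MΩ).
Current divider: I(R_G) = I_in · G_k/ΣG = 33.8 × (0.01299/0.7921) = 33.8 × 0.01640 = 0.5542 µA.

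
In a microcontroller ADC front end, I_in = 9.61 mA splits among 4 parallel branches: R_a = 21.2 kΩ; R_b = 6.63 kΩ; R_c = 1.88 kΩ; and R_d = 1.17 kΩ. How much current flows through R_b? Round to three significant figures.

ΣG = 1/21.2 + 1/6.63 + 1/1.88 + 1/1.17 = 1.585.
R_b takes the fraction G_k/ΣG = 0.1508/1.585 = 0.09518, so I = 9.61 × 0.09518 = 0.9147 mA.

I ≈ 0.915 mA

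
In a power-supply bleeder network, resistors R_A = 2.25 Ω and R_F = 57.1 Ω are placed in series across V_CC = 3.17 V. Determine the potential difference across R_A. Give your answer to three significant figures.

Series total: ΣR = 2.25 + 57.1 = 59.35 Ω.
V = V_CC · R/ΣR = 3.17 × 0.03791 = 0.1202 V.

V ≈ 0.120 V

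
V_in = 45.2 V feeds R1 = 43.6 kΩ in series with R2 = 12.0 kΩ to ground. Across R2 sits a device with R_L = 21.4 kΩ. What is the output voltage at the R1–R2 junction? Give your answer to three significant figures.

R2 ‖ R_L = (12.0 × 21.4)/(12.0 + 21.4) = 7.689 kΩ.
Now apply the divider: V_out = 45.2 × 0.1499 = 6.776 V.
(Unloaded it would be 9.76 V; the load pulls it down.)

V_out ≈ 6.78 V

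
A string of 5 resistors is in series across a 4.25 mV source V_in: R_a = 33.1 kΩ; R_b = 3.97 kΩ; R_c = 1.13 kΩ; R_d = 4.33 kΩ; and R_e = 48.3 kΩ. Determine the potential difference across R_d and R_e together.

V ≈ 2.46 mV

Series total: ΣR = 33.1 + 3.97 + 1.13 + 4.33 + 48.3 = 90.83 kΩ.
R_{R_d..R_e} = 4.33 + 48.3 = 52.63 kΩ.
Voltage divider: V = V_in · (52.63 / 90.83) = 4.25 × 0.5794 = 2.463 mV.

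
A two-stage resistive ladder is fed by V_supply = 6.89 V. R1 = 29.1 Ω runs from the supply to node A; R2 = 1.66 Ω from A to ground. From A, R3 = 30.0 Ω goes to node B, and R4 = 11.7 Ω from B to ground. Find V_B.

V_B ≈ 0.101 V

Node A sees R2 in parallel with the series input of stage 2, R3 + R4 = 41.70 Ω.
Effective lower resistance at A: R2 ‖ 41.70 = 1.596 Ω.
So V_A = 6.89 × 0.05201 = 0.3583 V.
V_B = V_A × 0.2806 = 0.1005 V.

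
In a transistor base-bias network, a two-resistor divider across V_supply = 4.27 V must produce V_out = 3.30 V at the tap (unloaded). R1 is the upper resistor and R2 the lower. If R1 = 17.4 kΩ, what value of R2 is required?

The divider ratio is R2/(R1+R2) = 3.30/4.27 = 0.7728.
R2 = R1 · 0.7728/(1 − 0.7728) = 59.20 kΩ.

R2 ≈ 59.2 kΩ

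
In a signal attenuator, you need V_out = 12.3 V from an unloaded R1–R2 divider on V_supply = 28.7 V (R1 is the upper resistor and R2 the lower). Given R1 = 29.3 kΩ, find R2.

The divider ratio is R2/(R1+R2) = 12.3/28.7 = 0.4286.
So R2 = R1 · V_out/(V_supply − V_out) = 29.3 × 12.3/(28.7 − 12.3) = 29.3 × 0.7500 = 21.98 kΩ.

R2 ≈ 22.0 kΩ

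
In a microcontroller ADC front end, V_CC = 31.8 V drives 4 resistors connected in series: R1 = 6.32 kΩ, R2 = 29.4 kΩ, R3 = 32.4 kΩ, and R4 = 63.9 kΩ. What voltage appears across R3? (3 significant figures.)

Series total: ΣR = 6.32 + 29.4 + 32.4 + 63.9 = 132.0 kΩ.
By the voltage-divider rule, V = 31.8 × 32.40/132.0 = 7.804 V.

V ≈ 7.80 V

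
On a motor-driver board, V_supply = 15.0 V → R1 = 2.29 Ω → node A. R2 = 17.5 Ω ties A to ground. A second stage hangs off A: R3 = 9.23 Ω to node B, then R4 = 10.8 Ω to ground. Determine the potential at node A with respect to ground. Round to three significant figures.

V_A ≈ 12.0 V

The second stage (R3 + R4 = 20.03 Ω) loads node A in parallel with R2.
Effective lower resistance at A: R2 ‖ 20.03 = 9.340 Ω.
First divider: V_A = V_supply · 9.340/(2.29 + 9.340) = 12.05 V.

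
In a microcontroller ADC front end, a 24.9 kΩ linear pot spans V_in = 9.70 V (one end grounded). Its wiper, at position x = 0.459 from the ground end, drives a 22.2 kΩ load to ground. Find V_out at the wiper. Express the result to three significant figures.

V_out ≈ 3.48 V

The pot divides into 13.47 kΩ above the wiper and 11.43 kΩ below.
(x·R_p) ‖ R_L = 7.545 kΩ.
Loaded-divider output: V_out = 9.70 × 0.3590 = 3.482 V.
(Unloaded: V_out = x·V_in = 4.45 V.)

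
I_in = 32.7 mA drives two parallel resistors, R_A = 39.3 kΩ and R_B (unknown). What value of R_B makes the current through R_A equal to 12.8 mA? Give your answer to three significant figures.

R_B ≈ 25.3 kΩ

The fraction through R_A equals R_B/(R_A+R_B).
With f = 0.3914, R_B = R_A · f/(1−f) = 39.3 × 0.6432 = 25.28 kΩ.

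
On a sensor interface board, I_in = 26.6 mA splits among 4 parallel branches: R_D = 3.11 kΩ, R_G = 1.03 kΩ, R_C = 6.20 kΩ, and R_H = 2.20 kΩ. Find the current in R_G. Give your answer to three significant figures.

Total conductance ΣG = 1/3.11 + 1/1.03 + 1/6.20 + 1/2.20 = 1.908 (units of 1/kΩ).
Current divider: I(R_G) = I_in · G_k/ΣG = 26.6 × (0.9709/1.908) = 26.6 × 0.5088 = 13.53 mA.

I ≈ 13.5 mA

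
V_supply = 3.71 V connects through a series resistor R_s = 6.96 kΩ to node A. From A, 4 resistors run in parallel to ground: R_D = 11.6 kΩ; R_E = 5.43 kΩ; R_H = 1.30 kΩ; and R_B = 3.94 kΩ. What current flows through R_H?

I ≈ 0.285 mA

Combine the parallel branches: R_p = (1/11.6 + 1/5.43 + 1/1.30 + 1/3.94)⁻¹ = 0.7732 kΩ.
V_A = 3.71 × 0.7732/7.733 = 0.3709 V.
I(R_H) = V_A / R_H = 0.3709/1.30 = 0.2853 mA.
(Equivalently: I_total = 0.4798 mA, then current-divider fraction G_k/ΣG = 0.5947.)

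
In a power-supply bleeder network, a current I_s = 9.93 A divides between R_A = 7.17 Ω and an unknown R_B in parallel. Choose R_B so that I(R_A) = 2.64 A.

R_B ≈ 2.60 Ω

In a two-way split, I_A/I_s = R_B/(R_A + R_B).
2.64/9.93 = R_B/(R_A + R_B) → R_B = R_A · (0.2659)/(1 − 0.2659) = 7.17 × 0.3621 = 2.597 Ω.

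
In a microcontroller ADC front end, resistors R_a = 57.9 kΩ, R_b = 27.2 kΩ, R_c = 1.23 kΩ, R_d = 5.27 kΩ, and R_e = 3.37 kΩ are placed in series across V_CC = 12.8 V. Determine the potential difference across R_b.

V ≈ 3.67 V

Series total: ΣR = 57.9 + 27.2 + 1.23 + 5.27 + 3.37 = 94.97 kΩ.
V = V_CC · R/ΣR = 12.8 × 0.2864 = 3.666 V.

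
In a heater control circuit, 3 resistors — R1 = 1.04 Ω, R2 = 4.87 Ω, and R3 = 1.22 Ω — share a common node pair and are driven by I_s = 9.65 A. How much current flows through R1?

Conductances: ΣG = 1/1.04 + 1/4.87 + 1/1.22 = 1.987 (1/Ω).
By the current-divider rule, I = I_s · G_k/ΣG = 9.65 × 0.4840 = 4.671 A.

I ≈ 4.67 A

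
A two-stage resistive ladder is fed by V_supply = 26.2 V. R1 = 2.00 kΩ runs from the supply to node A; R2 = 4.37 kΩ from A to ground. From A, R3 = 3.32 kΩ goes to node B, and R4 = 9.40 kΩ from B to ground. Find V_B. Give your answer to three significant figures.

Node A sees R2 in parallel with the series input of stage 2, R3 + R4 = 12.72 kΩ.
Effective lower resistance at A: R2 ‖ 12.72 = 3.253 kΩ.
First divider: V_A = V_supply · 3.253/(2.00 + 3.253) = 16.22 V.
V_B = V_A × 0.7390 = 11.99 V.

V_B ≈ 12.0 V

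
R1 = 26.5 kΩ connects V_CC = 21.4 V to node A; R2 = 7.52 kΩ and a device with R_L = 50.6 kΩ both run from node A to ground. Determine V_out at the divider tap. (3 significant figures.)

V_out ≈ 4.24 V

First combine the lower leg with the load: R2 ‖ R_L = 6.547 kΩ.
Now apply the divider: V_out = 21.4 × 0.1981 = 4.240 V.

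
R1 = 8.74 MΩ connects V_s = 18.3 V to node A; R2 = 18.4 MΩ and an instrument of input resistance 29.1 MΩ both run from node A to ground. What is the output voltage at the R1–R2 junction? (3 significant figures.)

The load sits in parallel with R2, giving an effective lower resistance R2' = R2·R_L/(R2+R_L) = 11.27 MΩ.
Voltage divider with the loaded lower leg: V_out = 18.3 × 11.27/(8.74 + 11.27) = 18.3 × 0.5633 = 10.31 V.

V_out ≈ 10.3 V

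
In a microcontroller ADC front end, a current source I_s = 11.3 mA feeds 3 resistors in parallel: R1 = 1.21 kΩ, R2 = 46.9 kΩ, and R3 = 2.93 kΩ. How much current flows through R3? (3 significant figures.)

Total conductance ΣG = 1/1.21 + 1/46.9 + 1/2.93 = 1.189 (units of 1/kΩ).
R3 takes the fraction G_k/ΣG = 0.3413/1.189 = 0.2870, so I = 11.3 × 0.2870 = 3.243 mA.

I ≈ 3.24 mA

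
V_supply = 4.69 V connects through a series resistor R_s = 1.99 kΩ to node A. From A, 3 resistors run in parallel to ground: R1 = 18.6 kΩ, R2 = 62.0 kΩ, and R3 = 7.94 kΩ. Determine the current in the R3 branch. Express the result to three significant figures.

Equivalent of the parallel group: R_p = 5.106 kΩ.
V_A by voltage divider: V_A = 4.69 × 5.106/(1.99 + 5.106) = 3.375 V.
Branch current I = V_A/R3 = 3.375/7.94 = 0.4250 mA.

I ≈ 0.425 mA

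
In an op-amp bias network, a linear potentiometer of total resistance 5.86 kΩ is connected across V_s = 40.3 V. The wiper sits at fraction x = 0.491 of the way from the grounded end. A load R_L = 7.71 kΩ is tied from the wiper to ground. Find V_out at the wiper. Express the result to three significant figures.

V_out ≈ 16.6 V

Split the track: R_lower = x·R_p = 2.877 kΩ, R_upper = (1−x)·R_p = 2.983 kΩ.
Lower segment in parallel with the load: 2.877 ‖ 7.71 = 2.095 kΩ.
Then V_out = V_s · 2.095/(2.983 + 2.095) = 16.63 V.
(Unloaded: V_out = x·V_s = 19.8 V.)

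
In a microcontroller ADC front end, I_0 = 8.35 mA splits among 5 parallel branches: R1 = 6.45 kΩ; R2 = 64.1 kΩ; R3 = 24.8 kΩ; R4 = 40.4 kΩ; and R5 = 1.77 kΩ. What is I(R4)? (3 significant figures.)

I ≈ 0.258 mA

Conductances: ΣG = 1/6.45 + 1/64.1 + 1/24.8 + 1/40.4 + 1/1.77 = 0.8007 (1/kΩ).
R4 takes the fraction G_k/ΣG = 0.02475/0.8007 = 0.03091, so I = 8.35 × 0.03091 = 0.2581 mA.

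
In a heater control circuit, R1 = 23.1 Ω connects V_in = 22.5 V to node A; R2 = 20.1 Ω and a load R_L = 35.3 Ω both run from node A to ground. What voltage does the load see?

R2 ‖ R_L = (20.1 × 35.3)/(20.1 + 35.3) = 12.81 Ω.
Now apply the divider: V_out = 22.5 × 0.3567 = 8.025 V.
(Unloaded it would be 10.5 V; the load pulls it down.)

V_out ≈ 8.03 V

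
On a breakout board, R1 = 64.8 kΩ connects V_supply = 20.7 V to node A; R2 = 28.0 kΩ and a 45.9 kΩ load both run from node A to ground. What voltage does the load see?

V_out ≈ 4.38 V

R2 ‖ R_L = (28.0 × 45.9)/(28.0 + 45.9) = 17.39 kΩ.
Voltage divider with the loaded lower leg: V_out = 20.7 × 17.39/(64.8 + 17.39) = 20.7 × 0.2116 = 4.380 V.
(Unloaded it would be 6.25 V; the load pulls it down.)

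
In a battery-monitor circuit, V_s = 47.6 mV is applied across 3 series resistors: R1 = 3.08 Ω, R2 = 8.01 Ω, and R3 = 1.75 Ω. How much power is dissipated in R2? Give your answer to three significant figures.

ΣR = 12.84 Ω → I = 47.6/12.84 = 3.707 mA.
P = I²R = 13.74 × 8.01 = 110.1 µW.

P ≈ 110 µW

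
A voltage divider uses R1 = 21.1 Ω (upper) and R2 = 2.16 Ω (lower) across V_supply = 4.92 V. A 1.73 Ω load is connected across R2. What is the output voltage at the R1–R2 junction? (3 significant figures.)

First combine the lower leg with the load: R2 ‖ R_L = 0.9606 Ω.
Then V_out = V_supply · R2'/(R1 + R2') = 4.92 × 0.9606/22.06 = 0.2142 V.

V_out ≈ 0.214 V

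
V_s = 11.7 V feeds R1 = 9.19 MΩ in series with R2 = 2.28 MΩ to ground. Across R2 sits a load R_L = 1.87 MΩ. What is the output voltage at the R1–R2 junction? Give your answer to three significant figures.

V_out ≈ 1.18 V

R2 ‖ R_L = (2.28 × 1.87)/(2.28 + 1.87) = 1.027 MΩ.
Voltage divider with the loaded lower leg: V_out = 11.7 × 1.027/(9.19 + 1.027) = 11.7 × 0.1006 = 1.176 V.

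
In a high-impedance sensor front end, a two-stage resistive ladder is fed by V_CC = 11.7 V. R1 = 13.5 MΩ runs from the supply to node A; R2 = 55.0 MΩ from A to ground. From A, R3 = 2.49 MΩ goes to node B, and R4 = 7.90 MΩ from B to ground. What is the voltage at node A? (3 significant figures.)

V_A ≈ 4.60 V

The second stage (R3 + R4 = 10.39 MΩ) loads node A in parallel with R2.
Effective lower resistance at A: R2 ‖ 10.39 = 8.739 MΩ.
First divider: V_A = V_CC · 8.739/(13.5 + 8.739) = 4.598 V.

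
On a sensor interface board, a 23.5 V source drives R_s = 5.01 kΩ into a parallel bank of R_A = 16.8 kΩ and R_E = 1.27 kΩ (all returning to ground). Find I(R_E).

Combine the parallel branches: R_p = (1/16.8 + 1/1.27)⁻¹ = 1.181 kΩ.
V_A = 23.5 × 1.181/6.191 = 4.482 V.
I(R_E) = V_A / R_E = 4.482/1.27 = 3.529 mA.

I ≈ 3.53 mA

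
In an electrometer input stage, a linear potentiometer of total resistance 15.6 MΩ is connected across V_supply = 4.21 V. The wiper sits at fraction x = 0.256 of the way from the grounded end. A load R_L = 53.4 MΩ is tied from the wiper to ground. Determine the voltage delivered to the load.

V_out ≈ 1.02 V

The pot divides into 11.61 MΩ above the wiper and 3.994 MΩ below.
(x·R_p) ‖ R_L = 3.716 MΩ.
Then V_out = V_supply · 3.716/(11.61 + 3.716) = 1.021 V.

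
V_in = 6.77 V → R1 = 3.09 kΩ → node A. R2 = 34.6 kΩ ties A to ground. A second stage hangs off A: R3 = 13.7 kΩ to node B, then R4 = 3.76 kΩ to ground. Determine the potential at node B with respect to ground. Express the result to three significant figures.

V_B ≈ 1.15 V

Looking into the second stage from A: R3 + R4 = 17.46 kΩ appears in parallel with R2.
R2 ‖ (R3+R4) = 11.60 kΩ.
So V_A = 6.77 × 0.7897 = 5.346 V.
Stage 2 is unloaded, so V_B = V_A · R4/(R3+R4) = 5.346 × 3.76/17.46 = 1.151 V.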